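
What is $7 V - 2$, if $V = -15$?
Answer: $-107$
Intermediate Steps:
$7 V - 2 = 7 \left(-15\right) - 2 = -105 - 2 = -107$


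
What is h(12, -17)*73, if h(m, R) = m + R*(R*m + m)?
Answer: 239148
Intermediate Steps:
h(m, R) = m + R*(m + R*m)
h(12, -17)*73 = (12*(1 - 17 + (-17)**2))*73 = (12*(1 - 17 + 289))*73 = (12*273)*73 = 3276*73 = 239148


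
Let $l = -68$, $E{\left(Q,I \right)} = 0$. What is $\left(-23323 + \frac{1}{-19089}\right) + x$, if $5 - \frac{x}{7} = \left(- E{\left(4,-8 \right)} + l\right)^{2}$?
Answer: $- \frac{1062417385}{19089} \approx -55656.0$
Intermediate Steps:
$x = -32333$ ($x = 35 - 7 \left(\left(-1\right) 0 - 68\right)^{2} = 35 - 7 \left(0 - 68\right)^{2} = 35 - 7 \left(-68\right)^{2} = 35 - 32368 = -32333$)
$\left(-23323 + \frac{1}{-19089}\right) + x = \left(-23323 + \frac{1}{-19089}\right) - 32333 = \left(-23323 - \frac{1}{19089}\right) - 32333 = - \frac{445212748}{19089} - 32333 = - \frac{1062417385}{19089}$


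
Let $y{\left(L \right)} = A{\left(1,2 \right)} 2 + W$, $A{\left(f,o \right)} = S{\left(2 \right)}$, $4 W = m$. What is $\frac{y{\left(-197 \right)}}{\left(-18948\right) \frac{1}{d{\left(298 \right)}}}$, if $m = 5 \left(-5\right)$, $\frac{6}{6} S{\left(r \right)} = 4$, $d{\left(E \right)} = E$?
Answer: $- \frac{1043}{37896} \approx -0.027523$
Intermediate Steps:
$S{\left(r \right)} = 4$
$m = -25$
$W = - \frac{25}{4}$ ($W = \frac{1}{4} \left(-25\right) = - \frac{25}{4} \approx -6.25$)
$A{\left(f,o \right)} = 4$
$y{\left(L \right)} = \frac{7}{4}$ ($y{\left(L \right)} = 4 \cdot 2 - \frac{25}{4} = 8 - \frac{25}{4} = \frac{7}{4}$)
$\frac{y{\left(-197 \right)}}{\left(-18948\right) \frac{1}{d{\left(298 \right)}}} = \frac{7}{4 \left(- \frac{18948}{298}\right)} = \frac{7}{4 \left(\left(-18948\right) \frac{1}{298}\right)} = \frac{7}{4 \left(- \frac{9474}{149}\right)} = \frac{7}{4} \left(- \frac{149}{9474}\right) = - \frac{1043}{37896}$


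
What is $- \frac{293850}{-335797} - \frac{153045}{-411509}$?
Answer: $\frac{24616281645}{19740498239} \approx 1.247$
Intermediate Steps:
$- \frac{293850}{-335797} - \frac{153045}{-411509} = \left(-293850\right) \left(- \frac{1}{335797}\right) - - \frac{153045}{411509} = \frac{293850}{335797} + \frac{153045}{411509} = \frac{24616281645}{19740498239}$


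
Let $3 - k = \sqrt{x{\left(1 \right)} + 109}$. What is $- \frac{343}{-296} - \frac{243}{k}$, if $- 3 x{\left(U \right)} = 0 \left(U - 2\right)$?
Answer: $\frac{62521}{7400} + \frac{243 \sqrt{109}}{100} \approx 33.819$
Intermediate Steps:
$x{\left(U \right)} = 0$ ($x{\left(U \right)} = - \frac{0 \left(U - 2\right)}{3} = - \frac{0 \left(-2 + U\right)}{3} = \left(- \frac{1}{3}\right) 0 = 0$)
$k = 3 - \sqrt{109}$ ($k = 3 - \sqrt{0 + 109} = 3 - \sqrt{109} \approx -7.4403$)
$- \frac{343}{-296} - \frac{243}{k} = - \frac{343}{-296} - \frac{243}{3 - \sqrt{109}} = \left(-343\right) \left(- \frac{1}{296}\right) - \frac{243}{3 - \sqrt{109}} = \frac{343}{296} - \frac{243}{3 - \sqrt{109}}$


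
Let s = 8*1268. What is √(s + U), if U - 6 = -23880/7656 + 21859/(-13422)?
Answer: √185985328534288602/4281618 ≈ 100.72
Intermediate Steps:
U = 5361797/4281618 (U = 6 + (-23880/7656 + 21859/(-13422)) = 6 + (-23880*1/7656 + 21859*(-1/13422)) = 6 + (-995/319 - 21859/13422) = 6 - 20327911/4281618 = 5361797/4281618 ≈ 1.2523)
s = 10144
√(s + U) = √(10144 + 5361797/4281618) = √(43438094789/4281618) = √185985328534288602/4281618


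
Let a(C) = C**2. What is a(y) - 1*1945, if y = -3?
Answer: -1936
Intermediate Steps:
a(y) - 1*1945 = (-3)**2 - 1*1945 = 9 - 1945 = -1936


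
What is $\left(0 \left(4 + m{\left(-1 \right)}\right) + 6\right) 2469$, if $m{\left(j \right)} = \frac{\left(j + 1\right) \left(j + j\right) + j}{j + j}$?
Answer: $14814$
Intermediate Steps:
$m{\left(j \right)} = \frac{j + 2 j \left(1 + j\right)}{2 j}$ ($m{\left(j \right)} = \frac{\left(1 + j\right) 2 j + j}{2 j} = \left(2 j \left(1 + j\right) + j\right) \frac{1}{2 j} = \left(j + 2 j \left(1 + j\right)\right) \frac{1}{2 j} = \frac{j + 2 j \left(1 + j\right)}{2 j}$)
$\left(0 \left(4 + m{\left(-1 \right)}\right) + 6\right) 2469 = \left(0 \left(4 + \left(\frac{3}{2} - 1\right)\right) + 6\right) 2469 = \left(0 \left(4 + \frac{1}{2}\right) + 6\right) 2469 = \left(0 \cdot \frac{9}{2} + 6\right) 2469 = \left(0 + 6\right) 2469 = 6 \cdot 2469 = 14814$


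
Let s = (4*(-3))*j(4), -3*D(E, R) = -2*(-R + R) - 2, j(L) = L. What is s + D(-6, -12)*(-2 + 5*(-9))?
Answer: -238/3 ≈ -79.333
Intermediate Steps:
D(E, R) = 2/3 (D(E, R) = -(-2*(-R + R) - 2)/3 = -(-2*0 - 2)/3 = -(0 - 2)/3 = -1/3*(-2) = 2/3)
s = -48 (s = (4*(-3))*4 = -12*4 = -48)
s + D(-6, -12)*(-2 + 5*(-9)) = -48 + 2*(-2 + 5*(-9))/3 = -48 + 2*(-2 - 45)/3 = -48 + (2/3)*(-47) = -48 - 94/3 = -238/3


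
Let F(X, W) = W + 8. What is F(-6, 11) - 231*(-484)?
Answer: 111823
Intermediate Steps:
F(X, W) = 8 + W
F(-6, 11) - 231*(-484) = (8 + 11) - 231*(-484) = 19 + 111804 = 111823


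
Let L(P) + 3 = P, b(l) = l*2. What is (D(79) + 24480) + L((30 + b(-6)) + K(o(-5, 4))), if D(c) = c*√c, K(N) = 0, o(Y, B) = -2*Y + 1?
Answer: 24495 + 79*√79 ≈ 25197.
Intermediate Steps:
o(Y, B) = 1 - 2*Y
b(l) = 2*l
D(c) = c^(3/2)
L(P) = -3 + P
(D(79) + 24480) + L((30 + b(-6)) + K(o(-5, 4))) = (79^(3/2) + 24480) + (-3 + ((30 + 2*(-6)) + 0)) = (79*√79 + 24480) + (-3 + ((30 - 12) + 0)) = (24480 + 79*√79) + (-3 + (18 + 0)) = (24480 + 79*√79) + (-3 + 18) = (24480 + 79*√79) + 15 = 24495 + 79*√79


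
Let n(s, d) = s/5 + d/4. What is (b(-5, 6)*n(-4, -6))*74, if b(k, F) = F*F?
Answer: -30636/5 ≈ -6127.2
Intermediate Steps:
b(k, F) = F**2
n(s, d) = d/4 + s/5 (n(s, d) = s*(1/5) + d*(1/4) = s/5 + d/4 = d/4 + s/5)
(b(-5, 6)*n(-4, -6))*74 = (6**2*((1/4)*(-6) + (1/5)*(-4)))*74 = (36*(-3/2 - 4/5))*74 = (36*(-23/10))*74 = -414/5*74 = -30636/5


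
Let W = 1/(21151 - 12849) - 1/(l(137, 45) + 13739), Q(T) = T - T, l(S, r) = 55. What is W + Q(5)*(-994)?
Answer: 1373/28629447 ≈ 4.7958e-5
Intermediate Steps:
Q(T) = 0
W = 1373/28629447 (W = 1/(21151 - 12849) - 1/(55 + 13739) = 1/8302 - 1/13794 = 1373/28629447 ≈ 4.7958e-5)
W + Q(5)*(-994) = 1373/28629447 + 0*(-994) = 1373/28629447 + 0 = 1373/28629447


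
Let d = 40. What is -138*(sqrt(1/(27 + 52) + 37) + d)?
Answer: -5520 - 276*sqrt(57749)/79 ≈ -6359.6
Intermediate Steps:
-138*(sqrt(1/(27 + 52) + 37) + d) = -138*(sqrt(1/(27 + 52) + 37) + 40) = -138*(sqrt(1/79 + 37) + 40) = -138*(sqrt(2924/79) + 40) = -138*(2*sqrt(57749)/79 + 40) = -138*(40 + 2*sqrt(57749)/79) = -5520 - 276*sqrt(57749)/79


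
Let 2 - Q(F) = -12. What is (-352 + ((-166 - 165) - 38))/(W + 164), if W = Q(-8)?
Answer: -721/178 ≈ -4.0506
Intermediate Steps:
Q(F) = 14 (Q(F) = 2 - 1*(-12) = 2 + 12 = 14)
W = 14
(-352 + ((-166 - 165) - 38))/(W + 164) = (-352 + ((-166 - 165) - 38))/(14 + 164) = (-352 + (-331 - 38))/178 = (-352 - 369)*(1/178) = -721*1/178 = -721/178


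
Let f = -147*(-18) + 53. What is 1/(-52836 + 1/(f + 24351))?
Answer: -27050/1429213799 ≈ -1.8926e-5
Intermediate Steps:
f = 2699 (f = 2646 + 53 = 2699)
1/(-52836 + 1/(f + 24351)) = 1/(-52836 + 1/(2699 + 24351)) = 1/(-52836 + 1/27050) = 1/(-1429213799/27050) = -27050/1429213799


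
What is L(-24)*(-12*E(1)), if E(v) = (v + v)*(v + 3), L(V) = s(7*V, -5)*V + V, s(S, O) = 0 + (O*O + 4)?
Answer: 69120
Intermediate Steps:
s(S, O) = 4 + O**2 (s(S, O) = 0 + (O**2 + 4) = 0 + (4 + O**2) = 4 + O**2)
L(V) = 30*V (L(V) = (4 + (-5)**2)*V + V = (4 + 25)*V + V = 29*V + V = 30*V)
E(v) = 2*v*(3 + v) (E(v) = (2*v)*(3 + v) = 2*v*(3 + v))
L(-24)*(-12*E(1)) = (30*(-24))*(-24*(3 + 1)) = -(-8640)*2*1*4 = -(-8640)*8 = -720*(-96) = 69120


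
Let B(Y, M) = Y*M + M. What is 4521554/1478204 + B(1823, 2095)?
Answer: 2824317951337/739102 ≈ 3.8213e+6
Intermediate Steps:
B(Y, M) = M + M*Y (B(Y, M) = M*Y + M = M + M*Y)
4521554/1478204 + B(1823, 2095) = 4521554/1478204 + 2095*(1 + 1823) = 4521554*(1/1478204) + 2095*1824 = 2260777/739102 + 3821280 = 2824317951337/739102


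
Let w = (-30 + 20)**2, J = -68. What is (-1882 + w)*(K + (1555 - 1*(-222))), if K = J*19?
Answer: -864270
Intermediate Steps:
w = 100 (w = (-10)**2 = 100)
K = -1292 (K = -68*19 = -1292)
(-1882 + w)*(K + (1555 - 1*(-222))) = (-1882 + 100)*(-1292 + (1555 - 1*(-222))) = -1782*(-1292 + (1555 + 222)) = -1782*(-1292 + 1777) = -1782*485 = -864270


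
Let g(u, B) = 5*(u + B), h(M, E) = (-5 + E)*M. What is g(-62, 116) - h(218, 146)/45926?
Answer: 6184641/22963 ≈ 269.33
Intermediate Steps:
h(M, E) = M*(-5 + E)
g(u, B) = 5*B + 5*u (g(u, B) = 5*(B + u) = 5*B + 5*u)
g(-62, 116) - h(218, 146)/45926 = (5*116 + 5*(-62)) - 218*(-5 + 146)/45926 = (580 - 310) - 218*141/45926 = 270 - 30738/45926 = 270 - 1*15369/22963 = 270 - 15369/22963 = 6184641/22963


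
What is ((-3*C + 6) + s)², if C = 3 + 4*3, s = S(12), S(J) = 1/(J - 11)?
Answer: 1444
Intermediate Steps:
S(J) = 1/(-11 + J)
s = 1 (s = 1/(-11 + 12) = 1/1 = 1)
C = 15 (C = 3 + 12 = 15)
((-3*C + 6) + s)² = ((-3*15 + 6) + 1)² = ((-45 + 6) + 1)² = (-39 + 1)² = (-38)² = 1444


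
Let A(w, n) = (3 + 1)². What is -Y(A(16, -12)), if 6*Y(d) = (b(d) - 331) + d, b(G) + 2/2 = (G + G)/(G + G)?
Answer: 105/2 ≈ 52.500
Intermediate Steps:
b(G) = 0 (b(G) = -1 + (G + G)/(G + G) = -1 + (2*G)/((2*G)) = -1 + (2*G)*(1/(2*G)) = -1 + 1 = 0)
A(w, n) = 16 (A(w, n) = 4² = 16)
Y(d) = -331/6 + d/6 (Y(d) = ((0 - 331) + d)/6 = (-331 + d)/6 = -331/6 + d/6)
-Y(A(16, -12)) = -(-331/6 + (⅙)*16) = -(-331/6 + 8/3) = -1*(-105/2) = 105/2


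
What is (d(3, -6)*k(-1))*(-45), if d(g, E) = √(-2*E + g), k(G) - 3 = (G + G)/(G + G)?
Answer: -180*√15 ≈ -697.14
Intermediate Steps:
k(G) = 4 (k(G) = 3 + (G + G)/(G + G) = 3 + (2*G)/((2*G)) = 3 + (2*G)*(1/(2*G)) = 3 + 1 = 4)
d(g, E) = √(g - 2*E)
(d(3, -6)*k(-1))*(-45) = (√(3 - 2*(-6))*4)*(-45) = (√(3 + 12)*4)*(-45) = (√15*4)*(-45) = (4*√15)*(-45) = -180*√15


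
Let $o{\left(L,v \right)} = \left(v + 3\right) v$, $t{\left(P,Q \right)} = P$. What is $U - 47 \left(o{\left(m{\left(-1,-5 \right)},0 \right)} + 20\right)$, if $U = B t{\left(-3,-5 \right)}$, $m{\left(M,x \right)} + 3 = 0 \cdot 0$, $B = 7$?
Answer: $-961$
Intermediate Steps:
$m{\left(M,x \right)} = -3$ ($m{\left(M,x \right)} = -3 + 0 \cdot 0 = -3 + 0 = -3$)
$o{\left(L,v \right)} = v \left(3 + v\right)$ ($o{\left(L,v \right)} = \left(3 + v\right) v = v \left(3 + v\right)$)
$U = -21$ ($U = 7 \left(-3\right) = -21$)
$U - 47 \left(o{\left(m{\left(-1,-5 \right)},0 \right)} + 20\right) = -21 - 47 \left(0 \left(3 + 0\right) + 20\right) = -21 - 47 \left(0 \cdot 3 + 20\right) = -21 - 47 \left(0 + 20\right) = -21 - 940 = -961$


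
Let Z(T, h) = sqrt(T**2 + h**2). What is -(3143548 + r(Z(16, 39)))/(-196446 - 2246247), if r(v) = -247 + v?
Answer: 1047767/814231 + sqrt(1777)/2442693 ≈ 1.2868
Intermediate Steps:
-(3143548 + r(Z(16, 39)))/(-196446 - 2246247) = -(3143548 + (-247 + sqrt(16**2 + 39**2)))/(-196446 - 2246247) = -(3143548 + (-247 + sqrt(256 + 1521)))/(-2442693) = -(3143548 + (-247 + sqrt(1777)))*(-1)/2442693 = -(3143301 + sqrt(1777))*(-1)/2442693 = -(-1047767/814231 - sqrt(1777)/2442693) = 1047767/814231 + sqrt(1777)/2442693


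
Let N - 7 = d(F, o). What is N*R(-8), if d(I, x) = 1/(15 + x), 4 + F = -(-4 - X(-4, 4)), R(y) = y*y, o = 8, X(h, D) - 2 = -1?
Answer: 10368/23 ≈ 450.78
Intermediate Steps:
X(h, D) = 1 (X(h, D) = 2 - 1 = 1)
R(y) = y²
F = 1 (F = -4 - (-4 - 1*1) = -4 - (-4 - 1) = -4 - 1*(-5) = -4 + 5 = 1)
N = 162/23 (N = 7 + 1/(15 + 8) = 7 + 1/23 = 162/23 ≈ 7.0435)
N*R(-8) = (162/23)*(-8)² = (162/23)*64 = 10368/23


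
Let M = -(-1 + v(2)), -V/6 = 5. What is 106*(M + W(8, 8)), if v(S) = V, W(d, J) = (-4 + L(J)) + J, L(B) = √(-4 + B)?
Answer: 3922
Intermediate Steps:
V = -30 (V = -6*5 = -30)
W(d, J) = -4 + J + √(-4 + J) (W(d, J) = (-4 + √(-4 + J)) + J = -4 + J + √(-4 + J))
v(S) = -30
M = 31 (M = -(-1 - 30) = -1*(-31) = 31)
106*(M + W(8, 8)) = 106*(31 + (-4 + 8 + √(-4 + 8))) = 106*(31 + (-4 + 8 + √4)) = 106*(31 + (-4 + 8 + 2)) = 106*(31 + 6) = 106*37 = 3922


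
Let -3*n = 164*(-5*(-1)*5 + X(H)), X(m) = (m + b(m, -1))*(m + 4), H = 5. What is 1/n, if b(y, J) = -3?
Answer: -3/7052 ≈ -0.00042541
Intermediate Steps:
X(m) = (-3 + m)*(4 + m) (X(m) = (m - 3)*(m + 4) = (-3 + m)*(4 + m))
n = -7052/3 (n = -164*(-5*(-1)*5 + (-12 + 5 + 5²))/3 = -164*(5*5 + (-12 + 5 + 25))/3 = -164*(25 + 18)/3 = -164*43/3 = -⅓*7052 = -7052/3 ≈ -2350.7)
1/n = 1/(-7052/3) = -3/7052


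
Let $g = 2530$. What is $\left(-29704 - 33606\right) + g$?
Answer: $-60780$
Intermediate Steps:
$\left(-29704 - 33606\right) + g = \left(-29704 - 33606\right) + 2530 = -63310 + 2530 = -60780$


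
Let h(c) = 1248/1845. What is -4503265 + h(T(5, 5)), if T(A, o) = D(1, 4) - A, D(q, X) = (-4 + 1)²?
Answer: -2769507559/615 ≈ -4.5033e+6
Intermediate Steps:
D(q, X) = 9 (D(q, X) = (-3)² = 9)
T(A, o) = 9 - A
h(c) = 416/615 (h(c) = 1248*(1/1845) = 416/615)
-4503265 + h(T(5, 5)) = -4503265 + 416/615 = -2769507559/615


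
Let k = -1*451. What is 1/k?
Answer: -1/451 ≈ -0.0022173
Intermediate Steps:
k = -451
1/k = 1/(-451) = -1/451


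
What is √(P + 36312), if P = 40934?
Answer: √77246 ≈ 277.93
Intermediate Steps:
√(P + 36312) = √(40934 + 36312) = √77246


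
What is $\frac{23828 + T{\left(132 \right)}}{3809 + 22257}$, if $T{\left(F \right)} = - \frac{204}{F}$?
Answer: $\frac{262091}{286726} \approx 0.91408$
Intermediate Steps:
$\frac{23828 + T{\left(132 \right)}}{3809 + 22257} = \frac{23828 - \frac{204}{132}}{3809 + 22257} = \frac{23828 - \frac{17}{11}}{26066} = \left(23828 - \frac{17}{11}\right) \frac{1}{26066} = \frac{262091}{11} \cdot \frac{1}{26066} = \frac{262091}{286726}$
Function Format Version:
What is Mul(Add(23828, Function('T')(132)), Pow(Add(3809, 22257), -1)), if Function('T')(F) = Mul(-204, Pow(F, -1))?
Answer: Rational(262091, 286726) ≈ 0.91408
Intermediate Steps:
Mul(Add(23828, Function('T')(132)), Pow(Add(3809, 22257), -1)) = Mul(Add(23828, Mul(-204, Pow(132, -1))), Pow(Add(3809, 22257), -1)) = Mul(Add(23828, Mul(-204, Rational(1, 132))), Pow(26066, -1)) = Mul(Add(23828, Rational(-17, 11)), Rational(1, 26066)) = Mul(Rational(262091, 11), Rational(1, 26066)) = Rational(262091, 286726)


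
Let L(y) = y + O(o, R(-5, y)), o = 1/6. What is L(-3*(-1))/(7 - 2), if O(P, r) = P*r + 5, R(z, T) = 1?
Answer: 49/30 ≈ 1.6333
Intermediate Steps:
o = ⅙ ≈ 0.16667
O(P, r) = 5 + P*r
L(y) = 31/6 + y (L(y) = y + (5 + (⅙)*1) = y + (5 + ⅙) = y + 31/6 = 31/6 + y)
L(-3*(-1))/(7 - 2) = (31/6 - 3*(-1))/(7 - 2) = (31/6 + 3)/5 = (⅕)*(49/6) = 49/30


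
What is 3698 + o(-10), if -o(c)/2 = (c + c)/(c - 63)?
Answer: 269914/73 ≈ 3697.5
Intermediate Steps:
o(c) = -4*c/(-63 + c) (o(c) = -2*(c + c)/(c - 63) = -2*2*c/(-63 + c) = -4*c/(-63 + c))
3698 + o(-10) = 3698 - 4*(-10)/(-63 - 10) = 3698 - 4*(-10)/(-73) = 3698 - 4*(-10)*(-1/73) = 3698 - 40/73 = 269914/73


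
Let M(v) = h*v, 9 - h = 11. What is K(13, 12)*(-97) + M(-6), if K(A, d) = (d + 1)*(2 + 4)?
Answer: -7554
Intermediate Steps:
h = -2 (h = 9 - 1*11 = 9 - 11 = -2)
K(A, d) = 6 + 6*d (K(A, d) = (1 + d)*6 = 6 + 6*d)
M(v) = -2*v
K(13, 12)*(-97) + M(-6) = (6 + 6*12)*(-97) - 2*(-6) = (6 + 72)*(-97) + 12 = 78*(-97) + 12 = -7566 + 12 = -7554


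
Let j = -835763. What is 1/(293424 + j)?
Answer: -1/542339 ≈ -1.8439e-6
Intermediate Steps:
1/(293424 + j) = 1/(293424 - 835763) = 1/(-542339) = -1/542339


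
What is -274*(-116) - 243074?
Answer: -211290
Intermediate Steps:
-274*(-116) - 243074 = 31784 - 243074 = -211290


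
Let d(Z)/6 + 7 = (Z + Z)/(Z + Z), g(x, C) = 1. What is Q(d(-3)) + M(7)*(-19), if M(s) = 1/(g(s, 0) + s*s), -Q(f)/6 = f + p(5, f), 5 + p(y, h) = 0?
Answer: 12281/50 ≈ 245.62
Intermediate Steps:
p(y, h) = -5 (p(y, h) = -5 + 0 = -5)
d(Z) = -36 (d(Z) = -42 + 6*((Z + Z)/(Z + Z)) = -42 + 6*((2*Z)/((2*Z))) = -42 + 6*((2*Z)*(1/(2*Z))) = -42 + 6*1 = -42 + 6 = -36)
Q(f) = 30 - 6*f (Q(f) = -6*(f - 5) = -6*(-5 + f) = 30 - 6*f)
M(s) = 1/(1 + s**2) (M(s) = 1/(1 + s*s) = 1/(1 + s**2))
Q(d(-3)) + M(7)*(-19) = (30 - 6*(-36)) - 19/(1 + 7**2) = (30 + 216) - 19/(1 + 49) = 246 - 19/50 = 12281/50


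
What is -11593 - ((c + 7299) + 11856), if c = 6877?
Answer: -37625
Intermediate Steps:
-11593 - ((c + 7299) + 11856) = -11593 - ((6877 + 7299) + 11856) = -11593 - (14176 + 11856) = -11593 - 1*26032 = -11593 - 26032 = -37625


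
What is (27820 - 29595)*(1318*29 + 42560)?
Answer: -143388050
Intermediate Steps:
(27820 - 29595)*(1318*29 + 42560) = -1775*(38222 + 42560) = -1775*80782 = -143388050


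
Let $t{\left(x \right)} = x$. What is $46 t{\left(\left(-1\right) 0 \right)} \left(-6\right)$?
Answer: $0$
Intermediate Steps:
$46 t{\left(\left(-1\right) 0 \right)} \left(-6\right) = 46 \left(\left(-1\right) 0\right) \left(-6\right) = 46 \cdot 0 \left(-6\right) = 0 \left(-6\right) = 0$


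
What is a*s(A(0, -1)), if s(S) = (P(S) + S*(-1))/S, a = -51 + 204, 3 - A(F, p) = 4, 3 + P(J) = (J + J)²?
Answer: -306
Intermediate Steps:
P(J) = -3 + 4*J² (P(J) = -3 + (J + J)² = -3 + (2*J)² = -3 + 4*J²)
A(F, p) = -1 (A(F, p) = 3 - 1*4 = 3 - 4 = -1)
a = 153
s(S) = (-3 - S + 4*S²)/S (s(S) = ((-3 + 4*S²) + S*(-1))/S = ((-3 + 4*S²) - S)/S = (-3 - S + 4*S²)/S)
a*s(A(0, -1)) = 153*(-1 - 3/(-1) + 4*(-1)) = 153*(-1 - 3*(-1) - 4) = 153*(-1 + 3 - 4) = 153*(-2) = -306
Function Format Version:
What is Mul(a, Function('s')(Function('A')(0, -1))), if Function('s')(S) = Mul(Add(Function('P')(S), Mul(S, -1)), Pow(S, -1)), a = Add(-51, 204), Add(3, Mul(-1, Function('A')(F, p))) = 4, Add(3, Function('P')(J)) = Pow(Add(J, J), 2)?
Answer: -306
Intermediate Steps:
Function('P')(J) = Add(-3, Mul(4, Pow(J, 2))) (Function('P')(J) = Add(-3, Pow(Add(J, J), 2)) = Add(-3, Pow(Mul(2, J), 2)) = Add(-3, Mul(4, Pow(J, 2))))
Function('A')(F, p) = -1 (Function('A')(F, p) = Add(3, Mul(-1, 4)) = Add(3, -4) = -1)
a = 153
Function('s')(S) = Mul(Pow(S, -1), Add(-3, Mul(-1, S), Mul(4, Pow(S, 2)))) (Function('s')(S) = Mul(Add(Add(-3, Mul(4, Pow(S, 2))), Mul(S, -1)), Pow(S, -1)) = Mul(Add(Add(-3, Mul(4, Pow(S, 2))), Mul(-1, S)), Pow(S, -1)) = Mul(Add(-3, Mul(-1, S), Mul(4, Pow(S, 2))), Pow(S, -1)) = Mul(Pow(S, -1), Add(-3, Mul(-1, S), Mul(4, Pow(S, 2)))))
Mul(a, Function('s')(Function('A')(0, -1))) = Mul(153, Add(-1, Mul(-3, Pow(-1, -1)), Mul(4, -1))) = Mul(153, Add(-1, Mul(-3, -1), -4)) = Mul(153, Add(-1, 3, -4)) = Mul(153, -2) = -306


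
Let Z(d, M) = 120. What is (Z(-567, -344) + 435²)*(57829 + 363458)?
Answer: 79768587015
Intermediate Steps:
(Z(-567, -344) + 435²)*(57829 + 363458) = (120 + 435²)*(57829 + 363458) = (120 + 189225)*421287 = 189345*421287 = 79768587015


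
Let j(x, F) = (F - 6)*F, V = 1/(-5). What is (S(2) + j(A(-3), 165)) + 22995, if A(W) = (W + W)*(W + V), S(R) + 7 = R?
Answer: 49225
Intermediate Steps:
S(R) = -7 + R
V = -⅕ ≈ -0.20000
A(W) = 2*W*(-⅕ + W) (A(W) = (W + W)*(W - ⅕) = (2*W)*(-⅕ + W) = 2*W*(-⅕ + W))
j(x, F) = F*(-6 + F) (j(x, F) = (-6 + F)*F = F*(-6 + F))
(S(2) + j(A(-3), 165)) + 22995 = ((-7 + 2) + 165*(-6 + 165)) + 22995 = (-5 + 165*159) + 22995 = (-5 + 26235) + 22995 = 26230 + 22995 = 49225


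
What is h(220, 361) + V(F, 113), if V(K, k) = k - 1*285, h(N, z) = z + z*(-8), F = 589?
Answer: -2699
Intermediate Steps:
h(N, z) = -7*z (h(N, z) = z - 8*z = -7*z)
V(K, k) = -285 + k (V(K, k) = k - 285 = -285 + k)
h(220, 361) + V(F, 113) = -7*361 + (-285 + 113) = -2527 - 172 = -2699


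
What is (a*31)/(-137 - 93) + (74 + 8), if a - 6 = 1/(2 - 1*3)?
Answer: 3741/46 ≈ 81.326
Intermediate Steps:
a = 5 (a = 6 + 1/(2 - 1*3) = 6 + 1/(2 - 3) = 6 + 1/(-1) = 6 + 1*(-1) = 6 - 1 = 5)
(a*31)/(-137 - 93) + (74 + 8) = (5*31)/(-137 - 93) + (74 + 8) = 155/(-230) + 82 = -1/230*155 + 82 = -31/46 + 82 = 3741/46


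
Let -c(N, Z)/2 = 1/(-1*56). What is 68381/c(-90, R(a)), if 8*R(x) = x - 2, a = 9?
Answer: 1914668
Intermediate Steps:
R(x) = -¼ + x/8 (R(x) = (x - 2)/8 = (-2 + x)/8 = -¼ + x/8)
c(N, Z) = 1/28 (c(N, Z) = -2/((-1*56)) = -2/(-56) = -2*(-1/56) = 1/28)
68381/c(-90, R(a)) = 68381/(1/28) = 68381*28 = 1914668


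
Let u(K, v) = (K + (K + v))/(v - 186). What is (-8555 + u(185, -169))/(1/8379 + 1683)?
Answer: -12724458327/2503079795 ≈ -5.0835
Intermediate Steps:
u(K, v) = (v + 2*K)/(-186 + v)
(-8555 + u(185, -169))/(1/8379 + 1683) = (-8555 + (-169 + 2*185)/(-186 - 169))/(1/8379 + 1683) = (-8555 + (-169 + 370)/(-355))/(1/8379 + 1683) = (-8555 - 1/355*201)/(14101858/8379) = (-8555 - 201/355)*(8379/14101858) = -3037226/355*8379/14101858 = -12724458327/2503079795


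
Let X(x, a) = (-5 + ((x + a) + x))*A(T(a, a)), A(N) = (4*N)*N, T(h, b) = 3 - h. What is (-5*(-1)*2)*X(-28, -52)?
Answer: -13673000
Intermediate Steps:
A(N) = 4*N²
X(x, a) = 4*(3 - a)²*(-5 + a + 2*x) (X(x, a) = (-5 + ((x + a) + x))*(4*(3 - a)²) = (-5 + ((a + x) + x))*(4*(3 - a)²) = (-5 + (a + 2*x))*(4*(3 - a)²) = (-5 + a + 2*x)*(4*(3 - a)²) = 4*(3 - a)²*(-5 + a + 2*x))
(-5*(-1)*2)*X(-28, -52) = (-5*(-1)*2)*(4*(-3 - 52)²*(-5 - 52 + 2*(-28))) = (5*2)*(4*(-55)²*(-5 - 52 - 56)) = 10*(4*3025*(-113)) = 10*(-1367300) = -13673000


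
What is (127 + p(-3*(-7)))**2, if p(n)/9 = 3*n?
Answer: 481636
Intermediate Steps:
p(n) = 27*n (p(n) = 9*(3*n) = 27*n)
(127 + p(-3*(-7)))**2 = (127 + 27*(-3*(-7)))**2 = (127 + 27*21)**2 = (127 + 567)**2 = 694**2 = 481636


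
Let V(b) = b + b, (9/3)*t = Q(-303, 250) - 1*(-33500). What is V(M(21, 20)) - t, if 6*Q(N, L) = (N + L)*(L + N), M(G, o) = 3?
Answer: -203701/18 ≈ -11317.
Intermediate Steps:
Q(N, L) = (L + N)**2/6 (Q(N, L) = ((N + L)*(L + N))/6 = ((L + N)*(L + N))/6 = (L + N)**2/6)
t = 203809/18 (t = ((250 - 303)**2/6 - 1*(-33500))/3 = ((1/6)*(-53)**2 + 33500)/3 = ((1/6)*2809 + 33500)/3 = (2809/6 + 33500)/3 = (1/3)*(203809/6) = 203809/18 ≈ 11323.)
V(b) = 2*b
V(M(21, 20)) - t = 2*3 - 1*203809/18 = 6 - 203809/18 = -203701/18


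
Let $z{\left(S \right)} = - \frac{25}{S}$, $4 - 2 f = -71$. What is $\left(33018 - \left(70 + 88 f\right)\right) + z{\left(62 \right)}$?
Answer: $\frac{1838151}{62} \approx 29648.0$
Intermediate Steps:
$f = \frac{75}{2}$ ($f = 2 - - \frac{71}{2} = 2 + \frac{71}{2} = \frac{75}{2} \approx 37.5$)
$\left(33018 - \left(70 + 88 f\right)\right) + z{\left(62 \right)} = \left(33018 - 3370\right) - \frac{25}{62} = 29648 - \frac{25}{62} = \frac{1838151}{62}$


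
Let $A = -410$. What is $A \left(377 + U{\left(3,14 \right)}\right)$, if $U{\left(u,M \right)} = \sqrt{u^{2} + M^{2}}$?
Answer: $-154570 - 410 \sqrt{205} \approx -1.6044 \cdot 10^{5}$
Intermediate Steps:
$U{\left(u,M \right)} = \sqrt{M^{2} + u^{2}}$
$A \left(377 + U{\left(3,14 \right)}\right) = - 410 \left(377 + \sqrt{14^{2} + 3^{2}}\right) = - 410 \left(377 + \sqrt{196 + 9}\right) = - 410 \left(377 + \sqrt{205}\right) = -154570 - 410 \sqrt{205}$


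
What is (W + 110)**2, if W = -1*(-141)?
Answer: 63001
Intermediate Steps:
W = 141
(W + 110)**2 = (141 + 110)**2 = 251**2 = 63001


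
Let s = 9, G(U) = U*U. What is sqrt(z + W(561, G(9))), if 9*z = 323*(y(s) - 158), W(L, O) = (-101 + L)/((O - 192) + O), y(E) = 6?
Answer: I*sqrt(49234)/3 ≈ 73.962*I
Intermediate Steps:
G(U) = U**2
W(L, O) = (-101 + L)/(-192 + 2*O) (W(L, O) = (-101 + L)/((-192 + O) + O) = (-101 + L)/(-192 + 2*O))
z = -49096/9 (z = (323*(6 - 158))/9 = (323*(-152))/9 = (1/9)*(-49096) = -49096/9 ≈ -5455.1)
sqrt(z + W(561, G(9))) = sqrt(-49096/9 + (-101 + 561)/(2*(-96 + 9**2))) = sqrt(-49096/9 + (1/2)*460/(-96 + 81)) = sqrt(-49096/9 + (1/2)*460/(-15)) = sqrt(-49096/9 + (1/2)*(-1/15)*460) = sqrt(-49096/9 - 46/3) = sqrt(-49234/9) = I*sqrt(49234)/3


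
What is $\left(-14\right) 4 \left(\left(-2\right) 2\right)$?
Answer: $224$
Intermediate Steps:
$\left(-14\right) 4 \left(\left(-2\right) 2\right) = \left(-56\right) \left(-4\right) = 224$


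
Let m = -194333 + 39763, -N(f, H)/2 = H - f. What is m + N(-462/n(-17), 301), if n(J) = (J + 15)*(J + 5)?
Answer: -310421/2 ≈ -1.5521e+5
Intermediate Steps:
n(J) = (5 + J)*(15 + J) (n(J) = (15 + J)*(5 + J) = (5 + J)*(15 + J))
N(f, H) = -2*H + 2*f (N(f, H) = -2*(H - f) = -2*H + 2*f)
m = -154570
m + N(-462/n(-17), 301) = -154570 + (-2*301 + 2*(-462/(75 + (-17)**2 + 20*(-17)))) = -154570 + (-602 + 2*(-462/(75 + 289 - 340))) = -154570 + (-602 + 2*(-462/24)) = -154570 + (-602 + 2*(-462*1/24)) = -154570 + (-602 + 2*(-77/4)) = -154570 + (-602 - 77/2) = -154570 - 1281/2 = -310421/2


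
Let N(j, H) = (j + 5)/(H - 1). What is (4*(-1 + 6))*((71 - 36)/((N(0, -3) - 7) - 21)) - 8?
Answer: -3736/117 ≈ -31.932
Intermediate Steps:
N(j, H) = (5 + j)/(-1 + H)
(4*(-1 + 6))*((71 - 36)/((N(0, -3) - 7) - 21)) - 8 = (4*(-1 + 6))*((71 - 36)/(((5 + 0)/(-1 - 3) - 7) - 21)) - 8 = (4*5)*(35/((5/(-4) - 7) - 21)) - 8 = 20*(35/((-¼*5 - 7) - 21)) - 8 = 20*(35/((-5/4 - 7) - 21)) - 8 = 20*(35/(-33/4 - 21)) - 8 = 20*(35/(-117/4)) - 8 = 20*(35*(-4/117)) - 8 = 20*(-140/117) - 8 = -2800/117 - 8 = -3736/117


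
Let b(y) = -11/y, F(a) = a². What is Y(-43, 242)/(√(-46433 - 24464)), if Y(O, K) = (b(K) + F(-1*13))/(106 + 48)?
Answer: -531*I*√70897/34314148 ≈ -0.0041204*I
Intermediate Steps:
Y(O, K) = 169/154 - 1/(14*K) (Y(O, K) = (-11/K + (-1*13)²)/(106 + 48) = (-11/K + (-13)²)/154 = (-11/K + 169)*(1/154) = (169 - 11/K)*(1/154) = 169/154 - 1/(14*K))
Y(-43, 242)/(√(-46433 - 24464)) = ((1/154)*(-11 + 169*242)/242)/(√(-46433 - 24464)) = ((1/154)*(1/242)*(-11 + 40898))/(√(-70897)) = ((1/154)*(1/242)*40887)/((I*√70897)) = 531*(-I*√70897/70897)/484 = -531*I*√70897/34314148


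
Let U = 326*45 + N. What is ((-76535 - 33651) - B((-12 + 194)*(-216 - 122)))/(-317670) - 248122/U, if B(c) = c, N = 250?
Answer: -3904737967/236981820 ≈ -16.477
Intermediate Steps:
U = 14920 (U = 326*45 + 250 = 14670 + 250 = 14920)
((-76535 - 33651) - B((-12 + 194)*(-216 - 122)))/(-317670) - 248122/U = ((-76535 - 33651) - (-12 + 194)*(-216 - 122))/(-317670) - 248122/14920 = (-110186 - 182*(-338))*(-1/317670) - 248122*1/14920 = (-110186 - 1*(-61516))*(-1/317670) - 124061/7460 = (-110186 + 61516)*(-1/317670) - 124061/7460 = -48670*(-1/317670) - 124061/7460 = 4867/31767 - 124061/7460 = -3904737967/236981820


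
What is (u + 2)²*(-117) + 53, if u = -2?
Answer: 53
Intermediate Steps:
(u + 2)²*(-117) + 53 = (-2 + 2)²*(-117) + 53 = 0²*(-117) + 53 = 0*(-117) + 53 = 0 + 53 = 53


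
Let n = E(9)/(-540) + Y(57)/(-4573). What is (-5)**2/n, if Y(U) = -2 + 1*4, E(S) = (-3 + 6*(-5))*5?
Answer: 4115700/50231 ≈ 81.935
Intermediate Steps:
E(S) = -165 (E(S) = (-3 - 30)*5 = -33*5 = -165)
Y(U) = 2 (Y(U) = -2 + 4 = 2)
n = 50231/164628 (n = -165/(-540) + 2/(-4573) = -165*(-1/540) + 2*(-1/4573) = 11/36 - 2/4573 = 50231/164628 ≈ 0.30512)
(-5)**2/n = (-5)**2/(50231/164628) = 25*(164628/50231) = 4115700/50231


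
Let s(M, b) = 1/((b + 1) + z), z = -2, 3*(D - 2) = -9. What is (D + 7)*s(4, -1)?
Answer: -3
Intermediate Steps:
D = -1 (D = 2 + (⅓)*(-9) = 2 - 3 = -1)
s(M, b) = 1/(-1 + b) (s(M, b) = 1/((b + 1) - 2) = 1/((1 + b) - 2) = 1/(-1 + b))
(D + 7)*s(4, -1) = (-1 + 7)/(-1 - 1) = 6/(-2) = 6*(-½) = -3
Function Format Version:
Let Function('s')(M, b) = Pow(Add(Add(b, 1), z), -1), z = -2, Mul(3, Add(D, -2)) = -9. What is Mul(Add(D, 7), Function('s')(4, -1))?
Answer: -3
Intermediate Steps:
D = -1 (D = Add(2, Mul(Rational(1, 3), -9)) = Add(2, -3) = -1)
Function('s')(M, b) = Pow(Add(-1, b), -1) (Function('s')(M, b) = Pow(Add(Add(b, 1), -2), -1) = Pow(Add(Add(1, b), -2), -1) = Pow(Add(-1, b), -1))
Mul(Add(D, 7), Function('s')(4, -1)) = Mul(Add(-1, 7), Pow(Add(-1, -1), -1)) = Mul(6, Pow(-2, -1)) = Mul(6, Rational(-1, 2)) = -3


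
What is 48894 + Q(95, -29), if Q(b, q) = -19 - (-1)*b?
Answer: 48970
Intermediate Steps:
Q(b, q) = -19 + b
48894 + Q(95, -29) = 48894 + (-19 + 95) = 48894 + 76 = 48970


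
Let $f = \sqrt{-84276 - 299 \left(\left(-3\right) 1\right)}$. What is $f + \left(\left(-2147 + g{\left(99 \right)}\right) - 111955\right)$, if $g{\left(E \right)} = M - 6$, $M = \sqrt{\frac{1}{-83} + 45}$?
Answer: $-114108 + \frac{\sqrt{309922}}{83} + i \sqrt{83379} \approx -1.141 \cdot 10^{5} + 288.75 i$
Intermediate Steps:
$M = \frac{\sqrt{309922}}{83}$ ($M = \sqrt{- \frac{1}{83} + 45} = \sqrt{\frac{3734}{83}} = \frac{\sqrt{309922}}{83} \approx 6.7073$)
$g{\left(E \right)} = -6 + \frac{\sqrt{309922}}{83}$ ($g{\left(E \right)} = \frac{\sqrt{309922}}{83} - 6 = -6 + \frac{\sqrt{309922}}{83}$)
$f = i \sqrt{83379}$ ($f = \sqrt{-84276 - -897} = \sqrt{-84276 + 897} = \sqrt{-83379} = i \sqrt{83379} \approx 288.75 i$)
$f + \left(\left(-2147 + g{\left(99 \right)}\right) - 111955\right) = i \sqrt{83379} - \left(114108 - \frac{\sqrt{309922}}{83}\right) = -114108 + \frac{\sqrt{309922}}{83} + i \sqrt{83379}$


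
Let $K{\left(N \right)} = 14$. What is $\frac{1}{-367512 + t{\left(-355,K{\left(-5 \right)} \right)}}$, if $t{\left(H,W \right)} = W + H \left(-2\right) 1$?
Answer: $- \frac{1}{366788} \approx -2.7264 \cdot 10^{-6}$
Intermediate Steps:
$t{\left(H,W \right)} = W - 2 H$ ($t{\left(H,W \right)} = W + - 2 H 1 = W - 2 H$)
$\frac{1}{-367512 + t{\left(-355,K{\left(-5 \right)} \right)}} = \frac{1}{-367512 + \left(14 - -710\right)} = \frac{1}{-367512 + \left(14 + 710\right)} = \frac{1}{-367512 + 724} = \frac{1}{-366788} = - \frac{1}{366788}$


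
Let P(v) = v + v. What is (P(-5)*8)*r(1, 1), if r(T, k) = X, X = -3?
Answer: 240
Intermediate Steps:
P(v) = 2*v
r(T, k) = -3
(P(-5)*8)*r(1, 1) = ((2*(-5))*8)*(-3) = -10*8*(-3) = -80*(-3) = 240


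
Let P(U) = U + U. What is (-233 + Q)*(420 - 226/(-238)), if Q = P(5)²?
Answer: -951767/17 ≈ -55986.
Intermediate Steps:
P(U) = 2*U
Q = 100 (Q = (2*5)² = 10² = 100)
(-233 + Q)*(420 - 226/(-238)) = (-233 + 100)*(420 - 226/(-238)) = -133*(420 - 226*(-1/238)) = -133*(420 + 113/119) = -133*50093/119 = -951767/17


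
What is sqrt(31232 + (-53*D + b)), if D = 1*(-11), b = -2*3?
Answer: sqrt(31809) ≈ 178.35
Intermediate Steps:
b = -6
D = -11
sqrt(31232 + (-53*D + b)) = sqrt(31232 + (-53*(-11) - 6)) = sqrt(31232 + (583 - 6)) = sqrt(31232 + 577) = sqrt(31809)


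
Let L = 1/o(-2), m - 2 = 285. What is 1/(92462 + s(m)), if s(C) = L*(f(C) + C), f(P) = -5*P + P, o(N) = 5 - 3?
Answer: 2/184063 ≈ 1.0866e-5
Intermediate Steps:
m = 287 (m = 2 + 285 = 287)
o(N) = 2
f(P) = -4*P
L = ½ (L = 1/2 = ½ ≈ 0.50000)
s(C) = -3*C/2 (s(C) = (-4*C + C)/2 = (-3*C)/2 = -3*C/2)
1/(92462 + s(m)) = 1/(92462 - 3/2*287) = 1/(92462 - 861/2) = 1/(184063/2) = 2/184063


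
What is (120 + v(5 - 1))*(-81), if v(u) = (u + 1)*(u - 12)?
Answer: -6480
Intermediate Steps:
v(u) = (1 + u)*(-12 + u)
(120 + v(5 - 1))*(-81) = (120 + (-12 + (5 - 1)**2 - 11*(5 - 1)))*(-81) = (120 + (-12 + 4**2 - 11*4))*(-81) = (120 + (-12 + 16 - 44))*(-81) = (120 - 40)*(-81) = 80*(-81) = -6480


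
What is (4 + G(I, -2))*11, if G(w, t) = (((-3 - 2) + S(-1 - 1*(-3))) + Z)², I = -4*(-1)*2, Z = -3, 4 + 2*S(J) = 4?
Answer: 748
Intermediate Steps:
S(J) = 0 (S(J) = -2 + (½)*4 = -2 + 2 = 0)
I = 8 (I = 4*2 = 8)
G(w, t) = 64 (G(w, t) = (((-3 - 2) + 0) - 3)² = ((-5 + 0) - 3)² = (-5 - 3)² = (-8)² = 64)
(4 + G(I, -2))*11 = (4 + 64)*11 = 68*11 = 748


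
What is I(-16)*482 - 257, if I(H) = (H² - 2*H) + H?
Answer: 130847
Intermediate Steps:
I(H) = H² - H
I(-16)*482 - 257 = -16*(-1 - 16)*482 - 257 = -16*(-17)*482 - 257 = 272*482 - 257 = 131104 - 257 = 130847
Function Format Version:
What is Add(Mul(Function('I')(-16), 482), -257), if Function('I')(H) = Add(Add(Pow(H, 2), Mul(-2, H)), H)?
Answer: 130847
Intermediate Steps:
Function('I')(H) = Add(Pow(H, 2), Mul(-1, H))
Add(Mul(Function('I')(-16), 482), -257) = Add(Mul(Mul(-16, Add(-1, -16)), 482), -257) = Add(Mul(Mul(-16, -17), 482), -257) = Add(Mul(272, 482), -257) = Add(131104, -257) = 130847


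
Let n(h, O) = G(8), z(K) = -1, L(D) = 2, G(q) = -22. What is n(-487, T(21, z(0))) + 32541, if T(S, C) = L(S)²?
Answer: 32519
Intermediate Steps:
T(S, C) = 4 (T(S, C) = 2² = 4)
n(h, O) = -22
n(-487, T(21, z(0))) + 32541 = -22 + 32541 = 32519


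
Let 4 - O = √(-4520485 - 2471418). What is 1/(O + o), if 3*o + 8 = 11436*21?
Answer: 720480/57739752727 + 9*I*√6991903/57739752727 ≈ 1.2478e-5 + 4.1216e-7*I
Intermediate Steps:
O = 4 - I*√6991903 (O = 4 - √(-4520485 - 2471418) = 4 - √(-6991903) = 4 - I*√6991903 ≈ 4.0 - 2644.2*I)
o = 240148/3 (o = -8/3 + (11436*21)/3 = -8/3 + (⅓)*240156 = -8/3 + 80052 = 240148/3 ≈ 80049.)
1/(O + o) = 1/((4 - I*√6991903) + 240148/3) = 1/(240160/3 - I*√6991903)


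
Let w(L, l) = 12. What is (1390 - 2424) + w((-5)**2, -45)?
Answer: -1022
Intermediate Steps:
(1390 - 2424) + w((-5)**2, -45) = (1390 - 2424) + 12 = -1034 + 12 = -1022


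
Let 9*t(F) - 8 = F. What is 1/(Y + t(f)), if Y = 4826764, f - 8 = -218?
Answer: 9/43440674 ≈ 2.0718e-7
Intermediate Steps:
f = -210 (f = 8 - 218 = -210)
t(F) = 8/9 + F/9
1/(Y + t(f)) = 1/(4826764 + (8/9 + (⅑)*(-210))) = 1/(4826764 + (8/9 - 70/3)) = 1/(4826764 - 202/9) = 1/(43440674/9) = 9/43440674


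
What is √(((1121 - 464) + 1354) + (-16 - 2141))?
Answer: I*√146 ≈ 12.083*I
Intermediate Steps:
√(((1121 - 464) + 1354) + (-16 - 2141)) = √((657 + 1354) - 2157) = √(2011 - 2157) = √(-146) = I*√146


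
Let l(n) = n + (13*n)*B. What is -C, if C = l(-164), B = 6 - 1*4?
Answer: 4428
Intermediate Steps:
B = 2 (B = 6 - 4 = 2)
l(n) = 27*n (l(n) = n + (13*n)*2 = n + 26*n = 27*n)
C = -4428 (C = 27*(-164) = -4428)
-C = -1*(-4428) = 4428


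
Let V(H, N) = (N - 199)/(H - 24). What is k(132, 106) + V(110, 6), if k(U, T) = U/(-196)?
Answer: -12295/4214 ≈ -2.9177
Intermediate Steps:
k(U, T) = -U/196 (k(U, T) = U*(-1/196) = -U/196)
V(H, N) = (-199 + N)/(-24 + H)
k(132, 106) + V(110, 6) = -1/196*132 + (-199 + 6)/(-24 + 110) = -33/49 - 193/86 = -12295/4214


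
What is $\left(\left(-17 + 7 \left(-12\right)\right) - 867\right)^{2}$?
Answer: $937024$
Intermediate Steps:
$\left(\left(-17 + 7 \left(-12\right)\right) - 867\right)^{2} = \left(\left(-17 - 84\right) - 867\right)^{2} = \left(-101 - 867\right)^{2} = \left(-968\right)^{2} = 937024$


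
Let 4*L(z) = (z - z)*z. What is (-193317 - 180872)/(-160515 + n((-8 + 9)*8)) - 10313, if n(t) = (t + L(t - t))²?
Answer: -1654356974/160451 ≈ -10311.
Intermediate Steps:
L(z) = 0 (L(z) = ((z - z)*z)/4 = (0*z)/4 = (¼)*0 = 0)
n(t) = t² (n(t) = (t + 0)² = t²)
(-193317 - 180872)/(-160515 + n((-8 + 9)*8)) - 10313 = (-193317 - 180872)/(-160515 + ((-8 + 9)*8)²) - 10313 = -374189/(-160515 + (1*8)²) - 10313 = -374189/(-160515 + 8²) - 10313 = -374189/(-160515 + 64) - 10313 = -374189/(-160451) - 10313 = -374189*(-1/160451) - 10313 = 374189/160451 - 10313 = -1654356974/160451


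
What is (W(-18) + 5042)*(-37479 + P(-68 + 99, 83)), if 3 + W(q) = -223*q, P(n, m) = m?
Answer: -338545988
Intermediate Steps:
W(q) = -3 - 223*q
(W(-18) + 5042)*(-37479 + P(-68 + 99, 83)) = ((-3 - 223*(-18)) + 5042)*(-37479 + 83) = ((-3 + 4014) + 5042)*(-37396) = (4011 + 5042)*(-37396) = 9053*(-37396) = -338545988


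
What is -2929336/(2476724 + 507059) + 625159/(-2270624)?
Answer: -8516759422161/6775049290592 ≈ -1.2571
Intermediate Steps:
-2929336/(2476724 + 507059) + 625159/(-2270624) = -2929336/2983783 + 625159*(-1/2270624) = -2929336*1/2983783 - 625159/2270624 = -2929336/2983783 - 625159/2270624 = -8516759422161/6775049290592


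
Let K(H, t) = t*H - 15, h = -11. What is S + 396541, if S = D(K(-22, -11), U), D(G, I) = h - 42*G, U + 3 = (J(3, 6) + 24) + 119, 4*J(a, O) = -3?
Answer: 386996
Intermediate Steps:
J(a, O) = -¾ (J(a, O) = (¼)*(-3) = -¾)
K(H, t) = -15 + H*t (K(H, t) = H*t - 15 = -15 + H*t)
U = 557/4 (U = -3 + ((-¾ + 24) + 119) = -3 + (93/4 + 119) = -3 + 569/4 = 557/4 ≈ 139.25)
D(G, I) = -11 - 42*G
S = -9545 (S = -11 - 42*(-15 - 22*(-11)) = -11 - 42*(-15 + 242) = -11 - 42*227 = -11 - 9534 = -9545)
S + 396541 = -9545 + 396541 = 386996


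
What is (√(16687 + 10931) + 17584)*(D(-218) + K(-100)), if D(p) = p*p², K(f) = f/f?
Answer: -182174301904 - 10360231*√27618 ≈ -1.8390e+11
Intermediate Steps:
K(f) = 1
D(p) = p³
(√(16687 + 10931) + 17584)*(D(-218) + K(-100)) = (√(16687 + 10931) + 17584)*((-218)³ + 1) = (√27618 + 17584)*(-10360232 + 1) = (17584 + √27618)*(-10360231) = -182174301904 - 10360231*√27618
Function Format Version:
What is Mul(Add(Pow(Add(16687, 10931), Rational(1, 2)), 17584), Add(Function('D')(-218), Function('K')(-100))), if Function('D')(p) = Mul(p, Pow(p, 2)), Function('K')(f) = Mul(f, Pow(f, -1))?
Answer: Add(-182174301904, Mul(-10360231, Pow(27618, Rational(1, 2)))) ≈ -1.8390e+11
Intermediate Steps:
Function('K')(f) = 1
Function('D')(p) = Pow(p, 3)
Mul(Add(Pow(Add(16687, 10931), Rational(1, 2)), 17584), Add(Function('D')(-218), Function('K')(-100))) = Mul(Add(Pow(Add(16687, 10931), Rational(1, 2)), 17584), Add(Pow(-218, 3), 1)) = Mul(Add(Pow(27618, Rational(1, 2)), 17584), Add(-10360232, 1)) = Mul(Add(17584, Pow(27618, Rational(1, 2))), -10360231) = Add(-182174301904, Mul(-10360231, Pow(27618, Rational(1, 2))))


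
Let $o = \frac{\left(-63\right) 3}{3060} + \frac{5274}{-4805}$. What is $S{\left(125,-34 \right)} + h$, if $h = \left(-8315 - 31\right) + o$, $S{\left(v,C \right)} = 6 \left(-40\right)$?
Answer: $- \frac{2805768453}{326740} \approx -8587.2$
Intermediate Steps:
$S{\left(v,C \right)} = -240$
$o = - \frac{378813}{326740}$ ($o = \left(-189\right) \frac{1}{3060} + 5274 \left(- \frac{1}{4805}\right) = - \frac{21}{340} - \frac{5274}{4805} = - \frac{378813}{326740} \approx -1.1594$)
$h = - \frac{2727350853}{326740}$ ($h = \left(-8315 - 31\right) - \frac{378813}{326740} = -8346 - \frac{378813}{326740} = - \frac{2727350853}{326740} \approx -8347.2$)
$S{\left(125,-34 \right)} + h = -240 - \frac{2727350853}{326740} = - \frac{2805768453}{326740}$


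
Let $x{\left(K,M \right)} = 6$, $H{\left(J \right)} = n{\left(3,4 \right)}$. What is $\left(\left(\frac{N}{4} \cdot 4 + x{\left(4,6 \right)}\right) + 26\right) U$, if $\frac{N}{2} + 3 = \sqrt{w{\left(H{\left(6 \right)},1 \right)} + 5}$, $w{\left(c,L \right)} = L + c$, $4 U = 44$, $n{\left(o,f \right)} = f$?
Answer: $286 + 22 \sqrt{10} \approx 355.57$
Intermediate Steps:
$H{\left(J \right)} = 4$
$U = 11$ ($U = \frac{1}{4} \cdot 44 = 11$)
$N = -6 + 2 \sqrt{10}$ ($N = -6 + 2 \sqrt{\left(1 + 4\right) + 5} = -6 + 2 \sqrt{5 + 5} = -6 + 2 \sqrt{10} \approx 0.32456$)
$\left(\left(\frac{N}{4} \cdot 4 + x{\left(4,6 \right)}\right) + 26\right) U = \left(\left(\frac{-6 + 2 \sqrt{10}}{4} \cdot 4 + 6\right) + 26\right) 11 = \left(\left(\left(-6 + 2 \sqrt{10}\right) \frac{1}{4} \cdot 4 + 6\right) + 26\right) 11 = \left(\left(\left(- \frac{3}{2} + \frac{\sqrt{10}}{2}\right) 4 + 6\right) + 26\right) 11 = \left(\left(\left(-6 + 2 \sqrt{10}\right) + 6\right) + 26\right) 11 = \left(2 \sqrt{10} + 26\right) 11 = \left(26 + 2 \sqrt{10}\right) 11 = 286 + 22 \sqrt{10}$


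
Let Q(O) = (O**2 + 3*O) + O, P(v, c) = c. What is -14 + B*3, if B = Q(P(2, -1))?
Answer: -23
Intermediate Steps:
Q(O) = O**2 + 4*O
B = -3 (B = -(4 - 1) = -1*3 = -3)
-14 + B*3 = -14 - 3*3 = -14 - 9 = -23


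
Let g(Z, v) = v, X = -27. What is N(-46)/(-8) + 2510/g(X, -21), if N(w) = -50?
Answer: -9515/84 ≈ -113.27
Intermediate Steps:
N(-46)/(-8) + 2510/g(X, -21) = -50/(-8) + 2510/(-21) = -50*(-⅛) + 2510*(-1/21) = 25/4 - 2510/21 = -9515/84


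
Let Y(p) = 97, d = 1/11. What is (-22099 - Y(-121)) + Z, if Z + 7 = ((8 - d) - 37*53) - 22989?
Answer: -518596/11 ≈ -47145.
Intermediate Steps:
d = 1/11 ≈ 0.090909
Z = -274440/11 (Z = -7 + (((8 - 1*1/11) - 37*53) - 22989) = -7 + (((8 - 1/11) - 1961) - 22989) = -7 + ((87/11 - 1961) - 22989) = -7 + (-21484/11 - 22989) = -7 - 274363/11 = -274440/11 ≈ -24949.)
(-22099 - Y(-121)) + Z = (-22099 - 1*97) - 274440/11 = (-22099 - 97) - 274440/11 = -22196 - 274440/11 = -518596/11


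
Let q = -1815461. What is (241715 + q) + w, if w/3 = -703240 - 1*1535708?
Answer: -8290590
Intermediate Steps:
w = -6716844 (w = 3*(-703240 - 1*1535708) = 3*(-703240 - 1535708) = 3*(-2238948) = -6716844)
(241715 + q) + w = (241715 - 1815461) - 6716844 = -1573746 - 6716844 = -8290590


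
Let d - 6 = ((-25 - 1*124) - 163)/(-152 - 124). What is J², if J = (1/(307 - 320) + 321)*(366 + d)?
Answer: 1281933863242816/89401 ≈ 1.4339e+10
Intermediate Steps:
d = 164/23 (d = 6 + ((-25 - 1*124) - 163)/(-152 - 124) = 6 + ((-25 - 124) - 163)/(-276) = 6 + (-149 - 163)*(-1/276) = 6 - 312*(-1/276) = 6 + 26/23 = 164/23 ≈ 7.1304)
J = 35804104/299 (J = (1/(307 - 320) + 321)*(366 + 164/23) = (1/(-13) + 321)*(8582/23) = (-1/13 + 321)*(8582/23) = (4172/13)*(8582/23) = 35804104/299 ≈ 1.1975e+5)
J² = (35804104/299)² = 1281933863242816/89401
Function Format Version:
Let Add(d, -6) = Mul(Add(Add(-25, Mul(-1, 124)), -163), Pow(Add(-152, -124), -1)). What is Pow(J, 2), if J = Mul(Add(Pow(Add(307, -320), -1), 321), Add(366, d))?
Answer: Rational(1281933863242816, 89401) ≈ 1.4339e+10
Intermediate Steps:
d = Rational(164, 23) (d = Add(6, Mul(Add(Add(-25, Mul(-1, 124)), -163), Pow(Add(-152, -124), -1))) = Add(6, Mul(Add(Add(-25, -124), -163), Pow(-276, -1))) = Add(6, Mul(Add(-149, -163), Rational(-1, 276))) = Add(6, Mul(-312, Rational(-1, 276))) = Add(6, Rational(26, 23)) = Rational(164, 23) ≈ 7.1304)
J = Rational(35804104, 299) (J = Mul(Add(Pow(Add(307, -320), -1), 321), Add(366, Rational(164, 23))) = Mul(Add(Pow(-13, -1), 321), Rational(8582, 23)) = Mul(Add(Rational(-1, 13), 321), Rational(8582, 23)) = Mul(Rational(4172, 13), Rational(8582, 23)) = Rational(35804104, 299) ≈ 1.1975e+5)
Pow(J, 2) = Pow(Rational(35804104, 299), 2) = Rational(1281933863242816, 89401)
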